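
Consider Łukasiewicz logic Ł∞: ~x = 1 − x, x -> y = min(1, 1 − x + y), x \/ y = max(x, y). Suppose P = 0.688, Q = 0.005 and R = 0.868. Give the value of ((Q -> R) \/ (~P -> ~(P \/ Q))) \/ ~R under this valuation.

Q -> R = min(1, 1 − 0.005 + 0.868) = min(1, 1.863) = 1.000
~P = 1 − 0.688 = 0.312
P \/ Q = max(0.688, 0.005) = 0.688
~(P \/ Q) = 1 − 0.688 = 0.312
~P -> ~(P \/ Q) = min(1, 1 − 0.312 + 0.312) = min(1, 1.000) = 1.000
(Q -> R) \/ (~P -> ~(P \/ Q)) = max(1.000, 1.000) = 1.000
~R = 1 − 0.868 = 0.132
((Q -> R) \/ (~P -> ~(P \/ Q))) \/ ~R = max(1.000, 0.132) = 1.000

1.000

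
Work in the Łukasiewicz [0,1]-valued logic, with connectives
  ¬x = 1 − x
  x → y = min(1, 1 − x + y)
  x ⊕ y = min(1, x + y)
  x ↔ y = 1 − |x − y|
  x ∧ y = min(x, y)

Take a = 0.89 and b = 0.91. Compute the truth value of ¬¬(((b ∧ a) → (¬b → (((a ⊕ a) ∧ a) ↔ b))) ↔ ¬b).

b ∧ a = min(0.91, 0.89) = 0.89
¬b = 1 − 0.91 = 0.09
a ⊕ a = min(1, 0.89 + 0.89) = min(1, 1.78) = 1.00
(a ⊕ a) ∧ a = min(1.00, 0.89) = 0.89
((a ⊕ a) ∧ a) ↔ b = 1 − |0.89 − 0.91| = 1 − 0.02 = 0.98
¬b → (((a ⊕ a) ∧ a) ↔ b) = min(1, 1 − 0.09 + 0.98) = min(1, 1.89) = 1.00
(b ∧ a) → (¬b → (((a ⊕ a) ∧ a) ↔ b)) = min(1, 1 − 0.89 + 1.00) = min(1, 1.11) = 1.00
((b ∧ a) → (¬b → (((a ⊕ a) ∧ a) ↔ b))) ↔ ¬b = 1 − |1.00 − 0.09| = 1 − 0.91 = 0.09
¬(((b ∧ a) → (¬b → (((a ⊕ a) ∧ a) ↔ b))) ↔ ¬b) = 1 − 0.09 = 0.91
¬¬(((b ∧ a) → (¬b → (((a ⊕ a) ∧ a) ↔ b))) ↔ ¬b) = 1 − 0.91 = 0.09

0.09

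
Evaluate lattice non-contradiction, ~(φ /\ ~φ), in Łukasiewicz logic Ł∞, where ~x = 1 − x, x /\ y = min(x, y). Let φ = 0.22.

0.78

~φ = 1 − 0.22 = 0.78
φ /\ ~φ = min(0.22, 0.78) = 0.22
~(φ /\ ~φ) = 1 − 0.22 = 0.78
(The value 0.78 < 1 shows this instance is not satisfied; not a Ł∞-tautology — its value is 1 − min(a, 1−a).)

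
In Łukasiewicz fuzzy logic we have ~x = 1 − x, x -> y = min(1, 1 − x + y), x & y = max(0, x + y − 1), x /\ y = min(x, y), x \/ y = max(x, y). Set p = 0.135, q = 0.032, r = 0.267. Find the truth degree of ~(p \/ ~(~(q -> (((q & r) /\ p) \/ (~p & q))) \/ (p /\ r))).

q & r = max(0, 0.032 + 0.267 − 1) = max(0, -0.701) = 0.000
(q & r) /\ p = min(0.000, 0.135) = 0.000
~p = 1 − 0.135 = 0.865
~p & q = max(0, 0.865 + 0.032 − 1) = max(0, -0.103) = 0.000
((q & r) /\ p) \/ (~p & q) = max(0.000, 0.000) = 0.000
q -> (((q & r) /\ p) \/ (~p & q)) = min(1, 1 − 0.032 + 0.000) = min(1, 0.968) = 0.968
~(q -> (((q & r) /\ p) \/ (~p & q))) = 1 − 0.968 = 0.032
p /\ r = min(0.135, 0.267) = 0.135
~(q -> (((q & r) /\ p) \/ (~p & q))) \/ (p /\ r) = max(0.032, 0.135) = 0.135
~(~(q -> (((q & r) /\ p) \/ (~p & q))) \/ (p /\ r)) = 1 − 0.135 = 0.865
p \/ ~(~(q -> (((q & r) /\ p) \/ (~p & q))) \/ (p /\ r)) = max(0.135, 0.865) = 0.865
~(p \/ ~(~(q -> (((q & r) /\ p) \/ (~p & q))) \/ (p /\ r))) = 1 − 0.865 = 0.135

0.135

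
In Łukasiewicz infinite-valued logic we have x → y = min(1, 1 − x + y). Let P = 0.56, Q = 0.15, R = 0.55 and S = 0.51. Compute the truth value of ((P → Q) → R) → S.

0.55

P → Q = min(1, 1 − 0.56 + 0.15) = min(1, 0.59) = 0.59
(P → Q) → R = min(1, 1 − 0.59 + 0.55) = min(1, 0.96) = 0.96
((P → Q) → R) → S = min(1, 1 − 0.96 + 0.51) = min(1, 0.55) = 0.55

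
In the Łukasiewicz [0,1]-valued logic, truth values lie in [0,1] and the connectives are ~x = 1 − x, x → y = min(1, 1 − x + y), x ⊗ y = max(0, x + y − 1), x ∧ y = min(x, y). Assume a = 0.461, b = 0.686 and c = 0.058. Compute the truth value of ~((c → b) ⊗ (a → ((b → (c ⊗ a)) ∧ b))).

c → b = min(1, 1 − 0.058 + 0.686) = min(1, 1.628) = 1.000
c ⊗ a = max(0, 0.058 + 0.461 − 1) = max(0, -0.481) = 0.000
b → (c ⊗ a) = min(1, 1 − 0.686 + 0.000) = min(1, 0.314) = 0.314
(b → (c ⊗ a)) ∧ b = min(0.314, 0.686) = 0.314
a → ((b → (c ⊗ a)) ∧ b) = min(1, 1 − 0.461 + 0.314) = min(1, 0.853) = 0.853
(c → b) ⊗ (a → ((b → (c ⊗ a)) ∧ b)) = max(0, 1.000 + 0.853 − 1) = max(0, 0.853) = 0.853
~((c → b) ⊗ (a → ((b → (c ⊗ a)) ∧ b))) = 1 − 0.853 = 0.147

0.147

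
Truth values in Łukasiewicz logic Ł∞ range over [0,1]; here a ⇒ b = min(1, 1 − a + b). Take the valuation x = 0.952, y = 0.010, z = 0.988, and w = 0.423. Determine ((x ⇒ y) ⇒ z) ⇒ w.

x ⇒ y = min(1, 1 − 0.952 + 0.010) = min(1, 0.058) = 0.058
(x ⇒ y) ⇒ z = min(1, 1 − 0.058 + 0.988) = min(1, 1.930) = 1.000
((x ⇒ y) ⇒ z) ⇒ w = min(1, 1 − 1.000 + 0.423) = min(1, 0.423) = 0.423

0.423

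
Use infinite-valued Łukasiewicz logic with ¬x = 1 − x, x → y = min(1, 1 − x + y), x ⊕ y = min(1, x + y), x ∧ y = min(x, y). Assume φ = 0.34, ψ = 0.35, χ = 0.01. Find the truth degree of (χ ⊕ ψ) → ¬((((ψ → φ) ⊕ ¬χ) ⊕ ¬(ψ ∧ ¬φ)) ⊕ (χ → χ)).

0.64

χ ⊕ ψ = min(1, 0.01 + 0.35) = min(1, 0.36) = 0.36
ψ → φ = min(1, 1 − 0.35 + 0.34) = min(1, 0.99) = 0.99
¬χ = 1 − 0.01 = 0.99
(ψ → φ) ⊕ ¬χ = min(1, 0.99 + 0.99) = min(1, 1.98) = 1.00
¬φ = 1 − 0.34 = 0.66
ψ ∧ ¬φ = min(0.35, 0.66) = 0.35
¬(ψ ∧ ¬φ) = 1 − 0.35 = 0.65
((ψ → φ) ⊕ ¬χ) ⊕ ¬(ψ ∧ ¬φ) = min(1, 1.00 + 0.65) = min(1, 1.65) = 1.00
χ → χ = min(1, 1 − 0.01 + 0.01) = min(1, 1.00) = 1.00
(((ψ → φ) ⊕ ¬χ) ⊕ ¬(ψ ∧ ¬φ)) ⊕ (χ → χ) = min(1, 1.00 + 1.00) = min(1, 2.00) = 1.00
¬((((ψ → φ) ⊕ ¬χ) ⊕ ¬(ψ ∧ ¬φ)) ⊕ (χ → χ)) = 1 − 1.00 = 0.00
(χ ⊕ ψ) → ¬((((ψ → φ) ⊕ ¬χ) ⊕ ¬(ψ ∧ ¬φ)) ⊕ (χ → χ)) = min(1, 1 − 0.36 + 0.00) = min(1, 0.64) = 0.64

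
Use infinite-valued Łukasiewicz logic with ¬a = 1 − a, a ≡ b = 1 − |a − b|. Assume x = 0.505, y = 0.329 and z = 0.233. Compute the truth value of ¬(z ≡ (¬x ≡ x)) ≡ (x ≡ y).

0.933

¬x = 1 − 0.505 = 0.495
¬x ≡ x = 1 − |0.495 − 0.505| = 1 − 0.010 = 0.990
z ≡ (¬x ≡ x) = 1 − |0.233 − 0.990| = 1 − 0.757 = 0.243
¬(z ≡ (¬x ≡ x)) = 1 − 0.243 = 0.757
x ≡ y = 1 − |0.505 − 0.329| = 1 − 0.176 = 0.824
¬(z ≡ (¬x ≡ x)) ≡ (x ≡ y) = 1 − |0.757 − 0.824| = 1 − 0.067 = 0.933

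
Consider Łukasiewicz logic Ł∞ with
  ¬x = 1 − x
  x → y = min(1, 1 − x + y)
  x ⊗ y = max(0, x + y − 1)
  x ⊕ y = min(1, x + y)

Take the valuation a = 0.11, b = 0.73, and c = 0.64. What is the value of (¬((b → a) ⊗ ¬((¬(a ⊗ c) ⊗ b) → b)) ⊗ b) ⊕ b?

b → a = min(1, 1 − 0.73 + 0.11) = min(1, 0.38) = 0.38
a ⊗ c = max(0, 0.11 + 0.64 − 1) = max(0, -0.25) = 0.00
¬(a ⊗ c) = 1 − 0.00 = 1.00
¬(a ⊗ c) ⊗ b = max(0, 1.00 + 0.73 − 1) = max(0, 0.73) = 0.73
(¬(a ⊗ c) ⊗ b) → b = min(1, 1 − 0.73 + 0.73) = min(1, 1.00) = 1.00
¬((¬(a ⊗ c) ⊗ b) → b) = 1 − 1.00 = 0.00
(b → a) ⊗ ¬((¬(a ⊗ c) ⊗ b) → b) = max(0, 0.38 + 0.00 − 1) = max(0, -0.62) = 0.00
¬((b → a) ⊗ ¬((¬(a ⊗ c) ⊗ b) → b)) = 1 − 0.00 = 1.00
¬((b → a) ⊗ ¬((¬(a ⊗ c) ⊗ b) → b)) ⊗ b = max(0, 1.00 + 0.73 − 1) = max(0, 0.73) = 0.73
(¬((b → a) ⊗ ¬((¬(a ⊗ c) ⊗ b) → b)) ⊗ b) ⊕ b = min(1, 0.73 + 0.73) = min(1, 1.46) = 1.00

1.00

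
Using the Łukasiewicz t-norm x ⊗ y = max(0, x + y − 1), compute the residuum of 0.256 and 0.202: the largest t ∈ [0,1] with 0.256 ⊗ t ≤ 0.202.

0.946

The residuum of the Łukasiewicz t-norm gives the supremum: min(1, 1 − 0.256 + 0.202).
1 − 0.256 + 0.202 = 0.946, so t = min(1, 0.946) = 0.946.
Check: 0.256 ⊗ 0.946 = max(0, 0.202) = 0.202 ≤ 0.202.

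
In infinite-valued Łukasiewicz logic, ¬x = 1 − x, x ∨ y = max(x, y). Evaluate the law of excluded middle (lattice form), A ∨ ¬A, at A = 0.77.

¬A = 1 − 0.77 = 0.23
A ∨ ¬A = max(0.77, 0.23) = 0.77
(The value 0.77 < 1 shows this instance is not satisfied; not a Ł∞-tautology — its value is max(a, 1−a).)

0.77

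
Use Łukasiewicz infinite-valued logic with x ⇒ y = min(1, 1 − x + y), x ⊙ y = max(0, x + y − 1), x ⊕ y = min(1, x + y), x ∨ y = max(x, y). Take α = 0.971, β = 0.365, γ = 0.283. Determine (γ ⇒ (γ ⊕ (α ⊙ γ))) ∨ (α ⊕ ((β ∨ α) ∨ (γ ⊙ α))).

1.000

α ⊙ γ = max(0, 0.971 + 0.283 − 1) = max(0, 0.254) = 0.254
γ ⊕ (α ⊙ γ) = min(1, 0.283 + 0.254) = min(1, 0.537) = 0.537
γ ⇒ (γ ⊕ (α ⊙ γ)) = min(1, 1 − 0.283 + 0.537) = min(1, 1.254) = 1.000
β ∨ α = max(0.365, 0.971) = 0.971
γ ⊙ α = max(0, 0.283 + 0.971 − 1) = max(0, 0.254) = 0.254
(β ∨ α) ∨ (γ ⊙ α) = max(0.971, 0.254) = 0.971
α ⊕ ((β ∨ α) ∨ (γ ⊙ α)) = min(1, 0.971 + 0.971) = min(1, 1.942) = 1.000
(γ ⇒ (γ ⊕ (α ⊙ γ))) ∨ (α ⊕ ((β ∨ α) ∨ (γ ⊙ α))) = max(1.000, 1.000) = 1.000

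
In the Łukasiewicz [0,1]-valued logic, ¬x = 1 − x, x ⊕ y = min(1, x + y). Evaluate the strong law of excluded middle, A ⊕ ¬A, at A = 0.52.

1.00

¬A = 1 − 0.52 = 0.48
A ⊕ ¬A = min(1, 0.52 + 0.48) = min(1, 1.00) = 1.00
(As expected: always 1 in Ł∞ since a ⊕ (1−a) = 1.)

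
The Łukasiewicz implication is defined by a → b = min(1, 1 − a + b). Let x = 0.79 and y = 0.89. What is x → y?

x → y = min(1, 1 − 0.79 + 0.89) = min(1, 1.10) = 1.00
For comparison, the Gödel implication (1 if a ≤ b else b) would give 1.00.

1.00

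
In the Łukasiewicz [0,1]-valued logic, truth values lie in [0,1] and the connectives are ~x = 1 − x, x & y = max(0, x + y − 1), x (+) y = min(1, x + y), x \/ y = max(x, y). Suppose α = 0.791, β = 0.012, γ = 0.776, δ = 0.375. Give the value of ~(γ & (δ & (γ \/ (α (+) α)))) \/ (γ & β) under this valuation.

0.849

α (+) α = min(1, 0.791 + 0.791) = min(1, 1.582) = 1.000
γ \/ (α (+) α) = max(0.776, 1.000) = 1.000
δ & (γ \/ (α (+) α)) = max(0, 0.375 + 1.000 − 1) = max(0, 0.375) = 0.375
γ & (δ & (γ \/ (α (+) α))) = max(0, 0.776 + 0.375 − 1) = max(0, 0.151) = 0.151
~(γ & (δ & (γ \/ (α (+) α)))) = 1 − 0.151 = 0.849
γ & β = max(0, 0.776 + 0.012 − 1) = max(0, -0.212) = 0.000
~(γ & (δ & (γ \/ (α (+) α)))) \/ (γ & β) = max(0.849, 0.000) = 0.849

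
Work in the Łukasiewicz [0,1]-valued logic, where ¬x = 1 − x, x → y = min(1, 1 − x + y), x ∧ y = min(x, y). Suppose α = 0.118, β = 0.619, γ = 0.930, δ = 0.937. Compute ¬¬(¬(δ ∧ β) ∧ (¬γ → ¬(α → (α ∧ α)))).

0.381

δ ∧ β = min(0.937, 0.619) = 0.619
¬(δ ∧ β) = 1 − 0.619 = 0.381
¬γ = 1 − 0.930 = 0.070
α ∧ α = min(0.118, 0.118) = 0.118
α → (α ∧ α) = min(1, 1 − 0.118 + 0.118) = min(1, 1.000) = 1.000
¬(α → (α ∧ α)) = 1 − 1.000 = 0.000
¬γ → ¬(α → (α ∧ α)) = min(1, 1 − 0.070 + 0.000) = min(1, 0.930) = 0.930
¬(δ ∧ β) ∧ (¬γ → ¬(α → (α ∧ α))) = min(0.381, 0.930) = 0.381
¬(¬(δ ∧ β) ∧ (¬γ → ¬(α → (α ∧ α)))) = 1 − 0.381 = 0.619
¬¬(¬(δ ∧ β) ∧ (¬γ → ¬(α → (α ∧ α)))) = 1 − 0.619 = 0.381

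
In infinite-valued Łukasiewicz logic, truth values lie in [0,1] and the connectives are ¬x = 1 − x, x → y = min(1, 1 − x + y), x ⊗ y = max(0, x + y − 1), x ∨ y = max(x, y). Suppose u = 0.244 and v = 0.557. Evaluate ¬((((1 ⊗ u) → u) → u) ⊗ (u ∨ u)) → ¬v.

0.443

1 ⊗ u = max(0, 1.000 + 0.244 − 1) = max(0, 0.244) = 0.244
(1 ⊗ u) → u = min(1, 1 − 0.244 + 0.244) = min(1, 1.000) = 1.000
((1 ⊗ u) → u) → u = min(1, 1 − 1.000 + 0.244) = min(1, 0.244) = 0.244
u ∨ u = max(0.244, 0.244) = 0.244
(((1 ⊗ u) → u) → u) ⊗ (u ∨ u) = max(0, 0.244 + 0.244 − 1) = max(0, -0.512) = 0.000
¬((((1 ⊗ u) → u) → u) ⊗ (u ∨ u)) = 1 − 0.000 = 1.000
¬v = 1 − 0.557 = 0.443
¬((((1 ⊗ u) → u) → u) ⊗ (u ∨ u)) → ¬v = min(1, 1 − 1.000 + 0.443) = min(1, 0.443) = 0.443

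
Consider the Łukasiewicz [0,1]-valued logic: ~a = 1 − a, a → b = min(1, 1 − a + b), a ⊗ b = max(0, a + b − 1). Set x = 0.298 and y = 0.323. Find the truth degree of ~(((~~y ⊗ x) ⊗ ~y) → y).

~y = 1 − 0.323 = 0.677
~~y = 1 − 0.677 = 0.323
~~y ⊗ x = max(0, 0.323 + 0.298 − 1) = max(0, -0.379) = 0.000
(~~y ⊗ x) ⊗ ~y = max(0, 0.000 + 0.677 − 1) = max(0, -0.323) = 0.000
((~~y ⊗ x) ⊗ ~y) → y = min(1, 1 − 0.000 + 0.323) = min(1, 1.323) = 1.000
~(((~~y ⊗ x) ⊗ ~y) → y) = 1 − 1.000 = 0.000

0.000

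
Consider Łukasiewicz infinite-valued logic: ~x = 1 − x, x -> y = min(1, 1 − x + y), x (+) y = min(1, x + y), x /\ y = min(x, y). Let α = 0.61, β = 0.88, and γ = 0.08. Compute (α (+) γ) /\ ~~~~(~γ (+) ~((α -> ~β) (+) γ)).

0.69

α (+) γ = min(1, 0.61 + 0.08) = min(1, 0.69) = 0.69
~γ = 1 − 0.08 = 0.92
~β = 1 − 0.88 = 0.12
α -> ~β = min(1, 1 − 0.61 + 0.12) = min(1, 0.51) = 0.51
(α -> ~β) (+) γ = min(1, 0.51 + 0.08) = min(1, 0.59) = 0.59
~((α -> ~β) (+) γ) = 1 − 0.59 = 0.41
~γ (+) ~((α -> ~β) (+) γ) = min(1, 0.92 + 0.41) = min(1, 1.33) = 1.00
~(~γ (+) ~((α -> ~β) (+) γ)) = 1 − 1.00 = 0.00
~~(~γ (+) ~((α -> ~β) (+) γ)) = 1 − 0.00 = 1.00
~~~(~γ (+) ~((α -> ~β) (+) γ)) = 1 − 1.00 = 0.00
~~~~(~γ (+) ~((α -> ~β) (+) γ)) = 1 − 0.00 = 1.00
(α (+) γ) /\ ~~~~(~γ (+) ~((α -> ~β) (+) γ)) = min(0.69, 1.00) = 0.69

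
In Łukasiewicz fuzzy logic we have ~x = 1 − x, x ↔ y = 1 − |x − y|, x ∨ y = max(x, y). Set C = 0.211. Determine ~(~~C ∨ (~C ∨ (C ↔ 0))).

~C = 1 − 0.211 = 0.789
~~C = 1 − 0.789 = 0.211
C ↔ 0 = 1 − |0.211 − 0.000| = 1 − 0.211 = 0.789
~C ∨ (C ↔ 0) = max(0.789, 0.789) = 0.789
~~C ∨ (~C ∨ (C ↔ 0)) = max(0.211, 0.789) = 0.789
~(~~C ∨ (~C ∨ (C ↔ 0))) = 1 − 0.789 = 0.211

0.211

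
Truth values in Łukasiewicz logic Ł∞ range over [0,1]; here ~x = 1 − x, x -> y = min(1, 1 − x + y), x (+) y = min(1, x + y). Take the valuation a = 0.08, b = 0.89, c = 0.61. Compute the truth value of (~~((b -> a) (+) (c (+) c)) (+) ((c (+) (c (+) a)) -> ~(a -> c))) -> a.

b -> a = min(1, 1 − 0.89 + 0.08) = min(1, 0.19) = 0.19
c (+) c = min(1, 0.61 + 0.61) = min(1, 1.22) = 1.00
(b -> a) (+) (c (+) c) = min(1, 0.19 + 1.00) = min(1, 1.19) = 1.00
~((b -> a) (+) (c (+) c)) = 1 − 1.00 = 0.00
~~((b -> a) (+) (c (+) c)) = 1 − 0.00 = 1.00
c (+) a = min(1, 0.61 + 0.08) = min(1, 0.69) = 0.69
c (+) (c (+) a) = min(1, 0.61 + 0.69) = min(1, 1.30) = 1.00
a -> c = min(1, 1 − 0.08 + 0.61) = min(1, 1.53) = 1.00
~(a -> c) = 1 − 1.00 = 0.00
(c (+) (c (+) a)) -> ~(a -> c) = min(1, 1 − 1.00 + 0.00) = min(1, 0.00) = 0.00
~~((b -> a) (+) (c (+) c)) (+) ((c (+) (c (+) a)) -> ~(a -> c)) = min(1, 1.00 + 0.00) = min(1, 1.00) = 1.00
(~~((b -> a) (+) (c (+) c)) (+) ((c (+) (c (+) a)) -> ~(a -> c))) -> a = min(1, 1 − 1.00 + 0.08) = min(1, 0.08) = 0.08

0.08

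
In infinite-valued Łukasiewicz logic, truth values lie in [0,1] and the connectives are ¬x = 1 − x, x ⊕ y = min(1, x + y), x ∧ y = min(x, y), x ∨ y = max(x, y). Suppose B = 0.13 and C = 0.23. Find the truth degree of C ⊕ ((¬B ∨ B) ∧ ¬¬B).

¬B = 1 − 0.13 = 0.87
¬B ∨ B = max(0.87, 0.13) = 0.87
¬¬B = 1 − 0.87 = 0.13
(¬B ∨ B) ∧ ¬¬B = min(0.87, 0.13) = 0.13
C ⊕ ((¬B ∨ B) ∧ ¬¬B) = min(1, 0.23 + 0.13) = min(1, 0.36) = 0.36

0.36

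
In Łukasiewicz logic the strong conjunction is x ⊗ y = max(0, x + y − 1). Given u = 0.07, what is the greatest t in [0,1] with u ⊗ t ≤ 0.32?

1.00

The residuum of the Łukasiewicz t-norm gives the supremum: min(1, 1 − 0.07 + 0.32).
1 − 0.07 + 0.32 = 1.25, so t = min(1, 1.25) = 1.00.
Check: 0.07 ⊗ 1.00 = max(0, 0.07) = 0.07 ≤ 0.32.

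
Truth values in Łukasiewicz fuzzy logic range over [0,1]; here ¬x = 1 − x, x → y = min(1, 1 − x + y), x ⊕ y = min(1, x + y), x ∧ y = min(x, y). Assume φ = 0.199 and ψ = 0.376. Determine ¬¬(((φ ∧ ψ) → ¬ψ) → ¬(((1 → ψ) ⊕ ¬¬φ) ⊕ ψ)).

φ ∧ ψ = min(0.199, 0.376) = 0.199
¬ψ = 1 − 0.376 = 0.624
(φ ∧ ψ) → ¬ψ = min(1, 1 − 0.199 + 0.624) = min(1, 1.425) = 1.000
1 → ψ = min(1, 1 − 1.000 + 0.376) = min(1, 0.376) = 0.376
¬φ = 1 − 0.199 = 0.801
¬¬φ = 1 − 0.801 = 0.199
(1 → ψ) ⊕ ¬¬φ = min(1, 0.376 + 0.199) = min(1, 0.575) = 0.575
((1 → ψ) ⊕ ¬¬φ) ⊕ ψ = min(1, 0.575 + 0.376) = min(1, 0.951) = 0.951
¬(((1 → ψ) ⊕ ¬¬φ) ⊕ ψ) = 1 − 0.951 = 0.049
((φ ∧ ψ) → ¬ψ) → ¬(((1 → ψ) ⊕ ¬¬φ) ⊕ ψ) = min(1, 1 − 1.000 + 0.049) = min(1, 0.049) = 0.049
¬(((φ ∧ ψ) → ¬ψ) → ¬(((1 → ψ) ⊕ ¬¬φ) ⊕ ψ)) = 1 − 0.049 = 0.951
¬¬(((φ ∧ ψ) → ¬ψ) → ¬(((1 → ψ) ⊕ ¬¬φ) ⊕ ψ)) = 1 − 0.951 = 0.049

0.049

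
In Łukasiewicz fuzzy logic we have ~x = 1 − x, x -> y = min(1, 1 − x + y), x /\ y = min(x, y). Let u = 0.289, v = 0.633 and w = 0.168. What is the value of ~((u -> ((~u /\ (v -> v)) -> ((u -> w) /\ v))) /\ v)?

~u = 1 − 0.289 = 0.711
v -> v = min(1, 1 − 0.633 + 0.633) = min(1, 1.000) = 1.000
~u /\ (v -> v) = min(0.711, 1.000) = 0.711
u -> w = min(1, 1 − 0.289 + 0.168) = min(1, 0.879) = 0.879
(u -> w) /\ v = min(0.879, 0.633) = 0.633
(~u /\ (v -> v)) -> ((u -> w) /\ v) = min(1, 1 − 0.711 + 0.633) = min(1, 0.922) = 0.922
u -> ((~u /\ (v -> v)) -> ((u -> w) /\ v)) = min(1, 1 − 0.289 + 0.922) = min(1, 1.633) = 1.000
(u -> ((~u /\ (v -> v)) -> ((u -> w) /\ v))) /\ v = min(1.000, 0.633) = 0.633
~((u -> ((~u /\ (v -> v)) -> ((u -> w) /\ v))) /\ v) = 1 − 0.633 = 0.367

0.367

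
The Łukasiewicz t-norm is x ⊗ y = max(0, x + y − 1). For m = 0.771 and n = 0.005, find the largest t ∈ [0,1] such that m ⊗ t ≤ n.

0.234

The residuum of the Łukasiewicz t-norm gives the supremum: min(1, 1 − 0.771 + 0.005).
1 − 0.771 + 0.005 = 0.234, so t = min(1, 0.234) = 0.234.
Check: 0.771 ⊗ 0.234 = max(0, 0.005) = 0.005 ≤ 0.005.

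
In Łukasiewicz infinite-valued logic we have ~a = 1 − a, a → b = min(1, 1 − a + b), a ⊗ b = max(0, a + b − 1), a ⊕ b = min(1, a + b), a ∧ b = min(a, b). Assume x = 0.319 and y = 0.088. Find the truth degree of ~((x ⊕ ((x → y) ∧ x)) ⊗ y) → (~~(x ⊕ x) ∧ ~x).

x → y = min(1, 1 − 0.319 + 0.088) = min(1, 0.769) = 0.769
(x → y) ∧ x = min(0.769, 0.319) = 0.319
x ⊕ ((x → y) ∧ x) = min(1, 0.319 + 0.319) = min(1, 0.638) = 0.638
(x ⊕ ((x → y) ∧ x)) ⊗ y = max(0, 0.638 + 0.088 − 1) = max(0, -0.274) = 0.000
~((x ⊕ ((x → y) ∧ x)) ⊗ y) = 1 − 0.000 = 1.000
x ⊕ x = min(1, 0.319 + 0.319) = min(1, 0.638) = 0.638
~(x ⊕ x) = 1 − 0.638 = 0.362
~~(x ⊕ x) = 1 − 0.362 = 0.638
~x = 1 − 0.319 = 0.681
~~(x ⊕ x) ∧ ~x = min(0.638, 0.681) = 0.638
~((x ⊕ ((x → y) ∧ x)) ⊗ y) → (~~(x ⊕ x) ∧ ~x) = min(1, 1 − 1.000 + 0.638) = min(1, 0.638) = 0.638

0.638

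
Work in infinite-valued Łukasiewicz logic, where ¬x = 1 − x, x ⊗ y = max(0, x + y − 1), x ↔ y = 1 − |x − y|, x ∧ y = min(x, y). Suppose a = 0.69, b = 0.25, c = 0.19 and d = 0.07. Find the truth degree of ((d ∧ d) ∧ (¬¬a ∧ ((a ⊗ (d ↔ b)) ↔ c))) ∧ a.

d ∧ d = min(0.07, 0.07) = 0.07
¬a = 1 − 0.69 = 0.31
¬¬a = 1 − 0.31 = 0.69
d ↔ b = 1 − |0.07 − 0.25| = 1 − 0.18 = 0.82
a ⊗ (d ↔ b) = max(0, 0.69 + 0.82 − 1) = max(0, 0.51) = 0.51
(a ⊗ (d ↔ b)) ↔ c = 1 − |0.51 − 0.19| = 1 − 0.32 = 0.68
¬¬a ∧ ((a ⊗ (d ↔ b)) ↔ c) = min(0.69, 0.68) = 0.68
(d ∧ d) ∧ (¬¬a ∧ ((a ⊗ (d ↔ b)) ↔ c)) = min(0.07, 0.68) = 0.07
((d ∧ d) ∧ (¬¬a ∧ ((a ⊗ (d ↔ b)) ↔ c))) ∧ a = min(0.07, 0.69) = 0.07

0.07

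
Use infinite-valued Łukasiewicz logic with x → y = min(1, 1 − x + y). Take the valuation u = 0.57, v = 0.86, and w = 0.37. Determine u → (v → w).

0.94

v → w = min(1, 1 − 0.86 + 0.37) = min(1, 0.51) = 0.51
u → (v → w) = min(1, 1 − 0.57 + 0.51) = min(1, 0.94) = 0.94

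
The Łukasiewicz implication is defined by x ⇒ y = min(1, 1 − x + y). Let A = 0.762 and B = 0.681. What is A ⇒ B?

0.919

A ⇒ B = min(1, 1 − 0.762 + 0.681) = min(1, 0.919) = 0.919
For comparison, the Gödel implication (1 if x ≤ y else y) would give 0.681.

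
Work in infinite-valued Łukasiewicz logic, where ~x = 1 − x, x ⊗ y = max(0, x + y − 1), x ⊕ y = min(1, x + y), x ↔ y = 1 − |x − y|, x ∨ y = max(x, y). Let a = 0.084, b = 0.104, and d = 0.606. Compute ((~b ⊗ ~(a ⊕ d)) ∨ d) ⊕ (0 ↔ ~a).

0.690

~b = 1 − 0.104 = 0.896
a ⊕ d = min(1, 0.084 + 0.606) = min(1, 0.690) = 0.690
~(a ⊕ d) = 1 − 0.690 = 0.310
~b ⊗ ~(a ⊕ d) = max(0, 0.896 + 0.310 − 1) = max(0, 0.206) = 0.206
(~b ⊗ ~(a ⊕ d)) ∨ d = max(0.206, 0.606) = 0.606
~a = 1 − 0.084 = 0.916
0 ↔ ~a = 1 − |0.000 − 0.916| = 1 − 0.916 = 0.084
((~b ⊗ ~(a ⊕ d)) ∨ d) ⊕ (0 ↔ ~a) = min(1, 0.606 + 0.084) = min(1, 0.690) = 0.690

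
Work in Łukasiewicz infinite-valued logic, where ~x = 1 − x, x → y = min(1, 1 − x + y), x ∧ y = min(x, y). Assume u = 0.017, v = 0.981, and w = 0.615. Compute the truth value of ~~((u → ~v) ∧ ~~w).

~v = 1 − 0.981 = 0.019
u → ~v = min(1, 1 − 0.017 + 0.019) = min(1, 1.002) = 1.000
~w = 1 − 0.615 = 0.385
~~w = 1 − 0.385 = 0.615
(u → ~v) ∧ ~~w = min(1.000, 0.615) = 0.615
~((u → ~v) ∧ ~~w) = 1 − 0.615 = 0.385
~~((u → ~v) ∧ ~~w) = 1 − 0.385 = 0.615

0.615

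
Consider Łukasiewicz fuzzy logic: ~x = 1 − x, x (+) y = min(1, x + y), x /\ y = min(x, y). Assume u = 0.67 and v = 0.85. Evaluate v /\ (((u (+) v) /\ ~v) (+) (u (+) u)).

0.85

u (+) v = min(1, 0.67 + 0.85) = min(1, 1.52) = 1.00
~v = 1 − 0.85 = 0.15
(u (+) v) /\ ~v = min(1.00, 0.15) = 0.15
u (+) u = min(1, 0.67 + 0.67) = min(1, 1.34) = 1.00
((u (+) v) /\ ~v) (+) (u (+) u) = min(1, 0.15 + 1.00) = min(1, 1.15) = 1.00
v /\ (((u (+) v) /\ ~v) (+) (u (+) u)) = min(0.85, 1.00) = 0.85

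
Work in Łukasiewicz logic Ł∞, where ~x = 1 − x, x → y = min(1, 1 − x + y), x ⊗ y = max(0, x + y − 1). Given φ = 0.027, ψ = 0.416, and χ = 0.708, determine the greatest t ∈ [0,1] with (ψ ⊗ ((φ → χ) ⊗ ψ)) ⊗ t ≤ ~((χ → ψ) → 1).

1.000

φ → χ = min(1, 1 − 0.027 + 0.708) = min(1, 1.681) = 1.000
(φ → χ) ⊗ ψ = max(0, 1.000 + 0.416 − 1) = max(0, 0.416) = 0.416
ψ ⊗ ((φ → χ) ⊗ ψ) = max(0, 0.416 + 0.416 − 1) = max(0, -0.168) = 0.000
So the left factor is ψ ⊗ ((φ → χ) ⊗ ψ) = 0.000.
χ → ψ = min(1, 1 − 0.708 + 0.416) = min(1, 0.708) = 0.708
(χ → ψ) → 1 = min(1, 1 − 0.708 + 1.000) = min(1, 1.292) = 1.000
~((χ → ψ) → 1) = 1 − 1.000 = 0.000
So the right-hand bound is ~((χ → ψ) → 1) = 0.000.
The residuum of the Łukasiewicz t-norm gives the supremum: min(1, 1 − 0.000 + 0.000).
1 − 0.000 + 0.000 = 1.000, so t = min(1, 1.000) = 1.000.
Check: 0.000 ⊗ 1.000 = max(0, 0.000) = 0.000 ≤ 0.000.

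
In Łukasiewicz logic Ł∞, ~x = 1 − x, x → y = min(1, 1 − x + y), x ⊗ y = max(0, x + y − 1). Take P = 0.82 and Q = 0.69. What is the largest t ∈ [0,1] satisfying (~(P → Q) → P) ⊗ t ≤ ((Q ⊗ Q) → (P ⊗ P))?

1.00

P → Q = min(1, 1 − 0.82 + 0.69) = min(1, 0.87) = 0.87
~(P → Q) = 1 − 0.87 = 0.13
~(P → Q) → P = min(1, 1 − 0.13 + 0.82) = min(1, 1.69) = 1.00
So the left factor is ~(P → Q) → P = 1.00.
Q ⊗ Q = max(0, 0.69 + 0.69 − 1) = max(0, 0.38) = 0.38
P ⊗ P = max(0, 0.82 + 0.82 − 1) = max(0, 0.64) = 0.64
(Q ⊗ Q) → (P ⊗ P) = min(1, 1 − 0.38 + 0.64) = min(1, 1.26) = 1.00
So the right-hand bound is (Q ⊗ Q) → (P ⊗ P) = 1.00.
The residuum of the Łukasiewicz t-norm gives the supremum: min(1, 1 − 1.00 + 1.00).
1 − 1.00 + 1.00 = 1.00, so t = min(1, 1.00) = 1.00.
Check: 1.00 ⊗ 1.00 = max(0, 1.00) = 1.00 ≤ 1.00.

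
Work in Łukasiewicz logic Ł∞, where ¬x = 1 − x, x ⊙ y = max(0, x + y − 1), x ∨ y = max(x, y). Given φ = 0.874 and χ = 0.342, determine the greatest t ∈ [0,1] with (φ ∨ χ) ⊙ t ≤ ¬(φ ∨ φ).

φ ∨ χ = max(0.874, 0.342) = 0.874
So the left factor is φ ∨ χ = 0.874.
φ ∨ φ = max(0.874, 0.874) = 0.874
¬(φ ∨ φ) = 1 − 0.874 = 0.126
So the right-hand bound is ¬(φ ∨ φ) = 0.126.
The residuum of the Łukasiewicz t-norm gives the supremum: min(1, 1 − 0.874 + 0.126).
1 − 0.874 + 0.126 = 0.252, so t = min(1, 0.252) = 0.252.
Check: 0.874 ⊙ 0.252 = max(0, 0.126) = 0.126 ≤ 0.126.

0.252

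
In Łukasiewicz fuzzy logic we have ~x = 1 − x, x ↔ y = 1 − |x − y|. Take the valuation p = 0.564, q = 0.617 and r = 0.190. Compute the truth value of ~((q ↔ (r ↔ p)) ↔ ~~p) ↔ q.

r ↔ p = 1 − |0.190 − 0.564| = 1 − 0.374 = 0.626
q ↔ (r ↔ p) = 1 − |0.617 − 0.626| = 1 − 0.009 = 0.991
~p = 1 − 0.564 = 0.436
~~p = 1 − 0.436 = 0.564
(q ↔ (r ↔ p)) ↔ ~~p = 1 − |0.991 − 0.564| = 1 − 0.427 = 0.573
~((q ↔ (r ↔ p)) ↔ ~~p) = 1 − 0.573 = 0.427
~((q ↔ (r ↔ p)) ↔ ~~p) ↔ q = 1 − |0.427 − 0.617| = 1 − 0.190 = 0.810

0.810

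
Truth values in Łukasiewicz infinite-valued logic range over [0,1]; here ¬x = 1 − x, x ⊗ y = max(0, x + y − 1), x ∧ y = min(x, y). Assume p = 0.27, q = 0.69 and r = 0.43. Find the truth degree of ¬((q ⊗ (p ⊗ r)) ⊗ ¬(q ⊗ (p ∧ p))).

1.00

p ⊗ r = max(0, 0.27 + 0.43 − 1) = max(0, -0.30) = 0.00
q ⊗ (p ⊗ r) = max(0, 0.69 + 0.00 − 1) = max(0, -0.31) = 0.00
p ∧ p = min(0.27, 0.27) = 0.27
q ⊗ (p ∧ p) = max(0, 0.69 + 0.27 − 1) = max(0, -0.04) = 0.00
¬(q ⊗ (p ∧ p)) = 1 − 0.00 = 1.00
(q ⊗ (p ⊗ r)) ⊗ ¬(q ⊗ (p ∧ p)) = max(0, 0.00 + 1.00 − 1) = max(0, 0.00) = 0.00
¬((q ⊗ (p ⊗ r)) ⊗ ¬(q ⊗ (p ∧ p))) = 1 − 0.00 = 1.00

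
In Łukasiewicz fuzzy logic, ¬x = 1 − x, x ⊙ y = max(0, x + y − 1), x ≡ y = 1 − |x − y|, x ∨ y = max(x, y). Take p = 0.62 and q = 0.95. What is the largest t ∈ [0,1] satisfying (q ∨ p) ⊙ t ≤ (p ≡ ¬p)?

0.81

q ∨ p = max(0.95, 0.62) = 0.95
So the left factor is q ∨ p = 0.95.
¬p = 1 − 0.62 = 0.38
p ≡ ¬p = 1 − |0.62 − 0.38| = 1 − 0.24 = 0.76
So the right-hand bound is p ≡ ¬p = 0.76.
The residuum of the Łukasiewicz t-norm gives the supremum: min(1, 1 − 0.95 + 0.76).
1 − 0.95 + 0.76 = 0.81, so t = min(1, 0.81) = 0.81.
Check: 0.95 ⊙ 0.81 = max(0, 0.76) = 0.76 ≤ 0.76.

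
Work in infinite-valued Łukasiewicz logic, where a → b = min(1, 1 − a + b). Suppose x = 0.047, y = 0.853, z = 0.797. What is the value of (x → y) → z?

0.797

x → y = min(1, 1 − 0.047 + 0.853) = min(1, 1.806) = 1.000
(x → y) → z = min(1, 1 − 1.000 + 0.797) = min(1, 0.797) = 0.797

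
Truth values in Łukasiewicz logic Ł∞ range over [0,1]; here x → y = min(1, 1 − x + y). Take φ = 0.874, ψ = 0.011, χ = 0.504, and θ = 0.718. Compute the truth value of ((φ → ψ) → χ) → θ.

0.718

φ → ψ = min(1, 1 − 0.874 + 0.011) = min(1, 0.137) = 0.137
(φ → ψ) → χ = min(1, 1 − 0.137 + 0.504) = min(1, 1.367) = 1.000
((φ → ψ) → χ) → θ = min(1, 1 − 1.000 + 0.718) = min(1, 0.718) = 0.718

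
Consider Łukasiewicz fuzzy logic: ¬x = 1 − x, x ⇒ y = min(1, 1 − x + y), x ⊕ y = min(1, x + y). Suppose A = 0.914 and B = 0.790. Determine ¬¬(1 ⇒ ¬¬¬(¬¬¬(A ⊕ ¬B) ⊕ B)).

¬B = 1 − 0.790 = 0.210
A ⊕ ¬B = min(1, 0.914 + 0.210) = min(1, 1.124) = 1.000
¬(A ⊕ ¬B) = 1 − 1.000 = 0.000
¬¬(A ⊕ ¬B) = 1 − 0.000 = 1.000
¬¬¬(A ⊕ ¬B) = 1 − 1.000 = 0.000
¬¬¬(A ⊕ ¬B) ⊕ B = min(1, 0.000 + 0.790) = min(1, 0.790) = 0.790
¬(¬¬¬(A ⊕ ¬B) ⊕ B) = 1 − 0.790 = 0.210
¬¬(¬¬¬(A ⊕ ¬B) ⊕ B) = 1 − 0.210 = 0.790
¬¬¬(¬¬¬(A ⊕ ¬B) ⊕ B) = 1 − 0.790 = 0.210
1 ⇒ ¬¬¬(¬¬¬(A ⊕ ¬B) ⊕ B) = min(1, 1 − 1.000 + 0.210) = min(1, 0.210) = 0.210
¬(1 ⇒ ¬¬¬(¬¬¬(A ⊕ ¬B) ⊕ B)) = 1 − 0.210 = 0.790
¬¬(1 ⇒ ¬¬¬(¬¬¬(A ⊕ ¬B) ⊕ B)) = 1 − 0.790 = 0.210

0.210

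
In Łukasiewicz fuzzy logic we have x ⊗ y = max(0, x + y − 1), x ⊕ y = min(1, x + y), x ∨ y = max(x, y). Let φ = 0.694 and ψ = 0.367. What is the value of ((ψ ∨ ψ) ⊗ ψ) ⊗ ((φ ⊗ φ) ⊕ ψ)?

0.000

ψ ∨ ψ = max(0.367, 0.367) = 0.367
(ψ ∨ ψ) ⊗ ψ = max(0, 0.367 + 0.367 − 1) = max(0, -0.266) = 0.000
φ ⊗ φ = max(0, 0.694 + 0.694 − 1) = max(0, 0.388) = 0.388
(φ ⊗ φ) ⊕ ψ = min(1, 0.388 + 0.367) = min(1, 0.755) = 0.755
((ψ ∨ ψ) ⊗ ψ) ⊗ ((φ ⊗ φ) ⊕ ψ) = max(0, 0.000 + 0.755 − 1) = max(0, -0.245) = 0.000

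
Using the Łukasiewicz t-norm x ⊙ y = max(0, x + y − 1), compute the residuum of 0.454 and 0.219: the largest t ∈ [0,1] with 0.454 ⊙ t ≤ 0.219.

0.765

The residuum of the Łukasiewicz t-norm gives the supremum: min(1, 1 − 0.454 + 0.219).
1 − 0.454 + 0.219 = 0.765, so t = min(1, 0.765) = 0.765.
Check: 0.454 ⊙ 0.765 = max(0, 0.219) = 0.219 ≤ 0.219.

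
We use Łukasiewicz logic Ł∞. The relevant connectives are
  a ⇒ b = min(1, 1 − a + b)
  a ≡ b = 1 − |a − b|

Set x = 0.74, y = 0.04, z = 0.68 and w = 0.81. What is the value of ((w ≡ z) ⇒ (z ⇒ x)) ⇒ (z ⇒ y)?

w ≡ z = 1 − |0.81 − 0.68| = 1 − 0.13 = 0.87
z ⇒ x = min(1, 1 − 0.68 + 0.74) = min(1, 1.06) = 1.00
(w ≡ z) ⇒ (z ⇒ x) = min(1, 1 − 0.87 + 1.00) = min(1, 1.13) = 1.00
z ⇒ y = min(1, 1 − 0.68 + 0.04) = min(1, 0.36) = 0.36
((w ≡ z) ⇒ (z ⇒ x)) ⇒ (z ⇒ y) = min(1, 1 − 1.00 + 0.36) = min(1, 0.36) = 0.36

0.36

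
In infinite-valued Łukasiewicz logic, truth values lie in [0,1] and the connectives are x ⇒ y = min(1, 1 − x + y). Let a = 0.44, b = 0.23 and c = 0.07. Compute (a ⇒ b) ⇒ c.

0.28

a ⇒ b = min(1, 1 − 0.44 + 0.23) = min(1, 0.79) = 0.79
(a ⇒ b) ⇒ c = min(1, 1 − 0.79 + 0.07) = min(1, 0.28) = 0.28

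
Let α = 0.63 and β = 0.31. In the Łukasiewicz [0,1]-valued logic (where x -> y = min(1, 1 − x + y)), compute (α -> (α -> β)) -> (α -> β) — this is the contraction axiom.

α -> β = min(1, 1 − 0.63 + 0.31) = min(1, 0.68) = 0.68
α -> (α -> β) = min(1, 1 − 0.63 + 0.68) = min(1, 1.05) = 1.00
(α -> (α -> β)) -> (α -> β) = min(1, 1 − 1.00 + 0.68) = min(1, 0.68) = 0.68
(The value 0.68 < 1 shows this instance is not satisfied; fails in Ł∞ (the t-norm is not idempotent).)

0.68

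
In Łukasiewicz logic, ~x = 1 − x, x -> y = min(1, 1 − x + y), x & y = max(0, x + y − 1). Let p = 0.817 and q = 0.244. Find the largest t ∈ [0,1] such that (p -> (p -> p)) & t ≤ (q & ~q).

0.000

p -> p = min(1, 1 − 0.817 + 0.817) = min(1, 1.000) = 1.000
p -> (p -> p) = min(1, 1 − 0.817 + 1.000) = min(1, 1.183) = 1.000
So the left factor is p -> (p -> p) = 1.000.
~q = 1 − 0.244 = 0.756
q & ~q = max(0, 0.244 + 0.756 − 1) = max(0, 0.000) = 0.000
So the right-hand bound is q & ~q = 0.000.
The residuum of the Łukasiewicz t-norm gives the supremum: min(1, 1 − 1.000 + 0.000).
1 − 1.000 + 0.000 = 0.000, so t = min(1, 0.000) = 0.000.
Check: 1.000 & 0.000 = max(0, 0.000) = 0.000 ≤ 0.000.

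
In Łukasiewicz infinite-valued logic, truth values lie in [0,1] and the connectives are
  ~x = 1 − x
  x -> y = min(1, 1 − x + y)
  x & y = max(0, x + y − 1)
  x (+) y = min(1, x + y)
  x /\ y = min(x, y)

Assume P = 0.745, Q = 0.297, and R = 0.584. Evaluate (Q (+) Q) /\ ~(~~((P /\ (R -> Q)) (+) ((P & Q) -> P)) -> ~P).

Q (+) Q = min(1, 0.297 + 0.297) = min(1, 0.594) = 0.594
R -> Q = min(1, 1 − 0.584 + 0.297) = min(1, 0.713) = 0.713
P /\ (R -> Q) = min(0.745, 0.713) = 0.713
P & Q = max(0, 0.745 + 0.297 − 1) = max(0, 0.042) = 0.042
(P & Q) -> P = min(1, 1 − 0.042 + 0.745) = min(1, 1.703) = 1.000
(P /\ (R -> Q)) (+) ((P & Q) -> P) = min(1, 0.713 + 1.000) = min(1, 1.713) = 1.000
~((P /\ (R -> Q)) (+) ((P & Q) -> P)) = 1 − 1.000 = 0.000
~~((P /\ (R -> Q)) (+) ((P & Q) -> P)) = 1 − 0.000 = 1.000
~P = 1 − 0.745 = 0.255
~~((P /\ (R -> Q)) (+) ((P & Q) -> P)) -> ~P = min(1, 1 − 1.000 + 0.255) = min(1, 0.255) = 0.255
~(~~((P /\ (R -> Q)) (+) ((P & Q) -> P)) -> ~P) = 1 − 0.255 = 0.745
(Q (+) Q) /\ ~(~~((P /\ (R -> Q)) (+) ((P & Q) -> P)) -> ~P) = min(0.594, 0.745) = 0.594

0.594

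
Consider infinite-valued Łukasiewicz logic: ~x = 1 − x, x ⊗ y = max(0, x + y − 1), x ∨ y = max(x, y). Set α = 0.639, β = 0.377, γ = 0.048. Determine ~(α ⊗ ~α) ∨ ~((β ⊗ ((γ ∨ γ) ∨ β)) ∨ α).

1.000

~α = 1 − 0.639 = 0.361
α ⊗ ~α = max(0, 0.639 + 0.361 − 1) = max(0, 0.000) = 0.000
~(α ⊗ ~α) = 1 − 0.000 = 1.000
γ ∨ γ = max(0.048, 0.048) = 0.048
(γ ∨ γ) ∨ β = max(0.048, 0.377) = 0.377
β ⊗ ((γ ∨ γ) ∨ β) = max(0, 0.377 + 0.377 − 1) = max(0, -0.246) = 0.000
(β ⊗ ((γ ∨ γ) ∨ β)) ∨ α = max(0.000, 0.639) = 0.639
~((β ⊗ ((γ ∨ γ) ∨ β)) ∨ α) = 1 − 0.639 = 0.361
~(α ⊗ ~α) ∨ ~((β ⊗ ((γ ∨ γ) ∨ β)) ∨ α) = max(1.000, 0.361) = 1.000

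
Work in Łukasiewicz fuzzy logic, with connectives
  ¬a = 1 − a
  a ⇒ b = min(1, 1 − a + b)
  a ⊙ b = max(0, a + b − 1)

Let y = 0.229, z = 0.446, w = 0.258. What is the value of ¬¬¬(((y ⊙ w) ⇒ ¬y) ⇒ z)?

0.554

y ⊙ w = max(0, 0.229 + 0.258 − 1) = max(0, -0.513) = 0.000
¬y = 1 − 0.229 = 0.771
(y ⊙ w) ⇒ ¬y = min(1, 1 − 0.000 + 0.771) = min(1, 1.771) = 1.000
((y ⊙ w) ⇒ ¬y) ⇒ z = min(1, 1 − 1.000 + 0.446) = min(1, 0.446) = 0.446
¬(((y ⊙ w) ⇒ ¬y) ⇒ z) = 1 − 0.446 = 0.554
¬¬(((y ⊙ w) ⇒ ¬y) ⇒ z) = 1 − 0.554 = 0.446
¬¬¬(((y ⊙ w) ⇒ ¬y) ⇒ z) = 1 − 0.446 = 0.554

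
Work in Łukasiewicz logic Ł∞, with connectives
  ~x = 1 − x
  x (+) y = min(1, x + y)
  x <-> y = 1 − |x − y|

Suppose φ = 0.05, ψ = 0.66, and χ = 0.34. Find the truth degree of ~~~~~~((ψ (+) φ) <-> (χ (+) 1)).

0.71

ψ (+) φ = min(1, 0.66 + 0.05) = min(1, 0.71) = 0.71
χ (+) 1 = min(1, 0.34 + 1.00) = min(1, 1.34) = 1.00
(ψ (+) φ) <-> (χ (+) 1) = 1 − |0.71 − 1.00| = 1 − 0.29 = 0.71
~((ψ (+) φ) <-> (χ (+) 1)) = 1 − 0.71 = 0.29
~~((ψ (+) φ) <-> (χ (+) 1)) = 1 − 0.29 = 0.71
~~~((ψ (+) φ) <-> (χ (+) 1)) = 1 − 0.71 = 0.29
~~~~((ψ (+) φ) <-> (χ (+) 1)) = 1 − 0.29 = 0.71
~~~~~((ψ (+) φ) <-> (χ (+) 1)) = 1 − 0.71 = 0.29
~~~~~~((ψ (+) φ) <-> (χ (+) 1)) = 1 − 0.29 = 0.71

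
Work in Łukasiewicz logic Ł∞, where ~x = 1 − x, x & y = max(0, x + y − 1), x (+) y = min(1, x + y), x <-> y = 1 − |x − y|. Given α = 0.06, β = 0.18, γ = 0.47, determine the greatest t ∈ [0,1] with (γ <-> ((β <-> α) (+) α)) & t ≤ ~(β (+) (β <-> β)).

0.47

β <-> α = 1 − |0.18 − 0.06| = 1 − 0.12 = 0.88
(β <-> α) (+) α = min(1, 0.88 + 0.06) = min(1, 0.94) = 0.94
γ <-> ((β <-> α) (+) α) = 1 − |0.47 − 0.94| = 1 − 0.47 = 0.53
So the left factor is γ <-> ((β <-> α) (+) α) = 0.53.
β <-> β = 1 − |0.18 − 0.18| = 1 − 0.00 = 1.00
β (+) (β <-> β) = min(1, 0.18 + 1.00) = min(1, 1.18) = 1.00
~(β (+) (β <-> β)) = 1 − 1.00 = 0.00
So the right-hand bound is ~(β (+) (β <-> β)) = 0.00.
The residuum of the Łukasiewicz t-norm gives the supremum: min(1, 1 − 0.53 + 0.00).
1 − 0.53 + 0.00 = 0.47, so t = min(1, 0.47) = 0.47.
Check: 0.53 & 0.47 = max(0, 0.00) = 0.00 ≤ 0.00.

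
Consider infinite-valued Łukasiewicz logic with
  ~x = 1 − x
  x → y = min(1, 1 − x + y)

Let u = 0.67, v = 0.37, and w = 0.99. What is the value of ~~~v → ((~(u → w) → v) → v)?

~v = 1 − 0.37 = 0.63
~~v = 1 − 0.63 = 0.37
~~~v = 1 − 0.37 = 0.63
u → w = min(1, 1 − 0.67 + 0.99) = min(1, 1.32) = 1.00
~(u → w) = 1 − 1.00 = 0.00
~(u → w) → v = min(1, 1 − 0.00 + 0.37) = min(1, 1.37) = 1.00
(~(u → w) → v) → v = min(1, 1 − 1.00 + 0.37) = min(1, 0.37) = 0.37
~~~v → ((~(u → w) → v) → v) = min(1, 1 − 0.63 + 0.37) = min(1, 0.74) = 0.74

0.74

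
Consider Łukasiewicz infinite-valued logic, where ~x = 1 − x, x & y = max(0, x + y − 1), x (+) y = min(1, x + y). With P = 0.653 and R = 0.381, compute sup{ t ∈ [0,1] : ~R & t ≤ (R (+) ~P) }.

~R = 1 − 0.381 = 0.619
So the left factor is ~R = 0.619.
~P = 1 − 0.653 = 0.347
R (+) ~P = min(1, 0.381 + 0.347) = min(1, 0.728) = 0.728
So the right-hand bound is R (+) ~P = 0.728.
The residuum of the Łukasiewicz t-norm gives the supremum: min(1, 1 − 0.619 + 0.728).
1 − 0.619 + 0.728 = 1.109, so t = min(1, 1.109) = 1.000.
Check: 0.619 & 1.000 = max(0, 0.619) = 0.619 ≤ 0.728.

1.000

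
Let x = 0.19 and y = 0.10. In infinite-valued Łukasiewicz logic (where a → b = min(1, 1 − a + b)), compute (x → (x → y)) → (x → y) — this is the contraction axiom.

x → y = min(1, 1 − 0.19 + 0.10) = min(1, 0.91) = 0.91
x → (x → y) = min(1, 1 − 0.19 + 0.91) = min(1, 1.72) = 1.00
(x → (x → y)) → (x → y) = min(1, 1 − 1.00 + 0.91) = min(1, 0.91) = 0.91
(The value 0.91 < 1 shows this instance is not satisfied; fails in Ł∞ (the t-norm is not idempotent).)

0.91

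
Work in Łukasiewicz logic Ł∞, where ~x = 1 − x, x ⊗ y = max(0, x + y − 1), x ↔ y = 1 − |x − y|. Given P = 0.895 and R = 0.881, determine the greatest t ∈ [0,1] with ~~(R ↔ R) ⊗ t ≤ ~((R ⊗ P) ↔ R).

0.105

R ↔ R = 1 − |0.881 − 0.881| = 1 − 0.000 = 1.000
~(R ↔ R) = 1 − 1.000 = 0.000
~~(R ↔ R) = 1 − 0.000 = 1.000
So the left factor is ~~(R ↔ R) = 1.000.
R ⊗ P = max(0, 0.881 + 0.895 − 1) = max(0, 0.776) = 0.776
(R ⊗ P) ↔ R = 1 − |0.776 − 0.881| = 1 − 0.105 = 0.895
~((R ⊗ P) ↔ R) = 1 − 0.895 = 0.105
So the right-hand bound is ~((R ⊗ P) ↔ R) = 0.105.
The residuum of the Łukasiewicz t-norm gives the supremum: min(1, 1 − 1.000 + 0.105).
1 − 1.000 + 0.105 = 0.105, so t = min(1, 0.105) = 0.105.
Check: 1.000 ⊗ 0.105 = max(0, 0.105) = 0.105 ≤ 0.105.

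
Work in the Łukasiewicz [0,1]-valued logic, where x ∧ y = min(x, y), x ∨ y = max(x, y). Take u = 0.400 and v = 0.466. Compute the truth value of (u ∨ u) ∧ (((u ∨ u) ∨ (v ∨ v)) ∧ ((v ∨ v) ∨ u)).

u ∨ u = max(0.400, 0.400) = 0.400
v ∨ v = max(0.466, 0.466) = 0.466
(u ∨ u) ∨ (v ∨ v) = max(0.400, 0.466) = 0.466
(v ∨ v) ∨ u = max(0.466, 0.400) = 0.466
((u ∨ u) ∨ (v ∨ v)) ∧ ((v ∨ v) ∨ u) = min(0.466, 0.466) = 0.466
(u ∨ u) ∧ (((u ∨ u) ∨ (v ∨ v)) ∧ ((v ∨ v) ∨ u)) = min(0.400, 0.466) = 0.400

0.400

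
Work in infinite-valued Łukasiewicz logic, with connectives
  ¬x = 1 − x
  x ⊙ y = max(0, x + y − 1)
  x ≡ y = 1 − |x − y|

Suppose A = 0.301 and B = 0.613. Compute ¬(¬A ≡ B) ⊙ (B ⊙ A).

¬A = 1 − 0.301 = 0.699
¬A ≡ B = 1 − |0.699 − 0.613| = 1 − 0.086 = 0.914
¬(¬A ≡ B) = 1 − 0.914 = 0.086
B ⊙ A = max(0, 0.613 + 0.301 − 1) = max(0, -0.086) = 0.000
¬(¬A ≡ B) ⊙ (B ⊙ A) = max(0, 0.086 + 0.000 − 1) = max(0, -0.914) = 0.000

0.000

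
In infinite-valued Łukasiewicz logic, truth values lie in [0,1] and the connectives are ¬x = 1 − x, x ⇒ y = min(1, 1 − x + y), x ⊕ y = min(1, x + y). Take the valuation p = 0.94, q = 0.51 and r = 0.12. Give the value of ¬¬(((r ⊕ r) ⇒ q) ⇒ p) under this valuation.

0.94

r ⊕ r = min(1, 0.12 + 0.12) = min(1, 0.24) = 0.24
(r ⊕ r) ⇒ q = min(1, 1 − 0.24 + 0.51) = min(1, 1.27) = 1.00
((r ⊕ r) ⇒ q) ⇒ p = min(1, 1 − 1.00 + 0.94) = min(1, 0.94) = 0.94
¬(((r ⊕ r) ⇒ q) ⇒ p) = 1 − 0.94 = 0.06
¬¬(((r ⊕ r) ⇒ q) ⇒ p) = 1 − 0.06 = 0.94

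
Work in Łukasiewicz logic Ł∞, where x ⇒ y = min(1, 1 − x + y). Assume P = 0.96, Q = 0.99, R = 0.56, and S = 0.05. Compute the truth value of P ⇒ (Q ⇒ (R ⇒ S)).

0.54

R ⇒ S = min(1, 1 − 0.56 + 0.05) = min(1, 0.49) = 0.49
Q ⇒ (R ⇒ S) = min(1, 1 − 0.99 + 0.49) = min(1, 0.50) = 0.50
P ⇒ (Q ⇒ (R ⇒ S)) = min(1, 1 − 0.96 + 0.50) = min(1, 0.54) = 0.54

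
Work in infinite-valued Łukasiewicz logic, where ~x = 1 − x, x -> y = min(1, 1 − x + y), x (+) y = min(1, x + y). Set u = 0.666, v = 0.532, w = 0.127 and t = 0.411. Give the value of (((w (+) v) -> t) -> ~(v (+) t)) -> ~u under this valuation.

w (+) v = min(1, 0.127 + 0.532) = min(1, 0.659) = 0.659
(w (+) v) -> t = min(1, 1 − 0.659 + 0.411) = min(1, 0.752) = 0.752
v (+) t = min(1, 0.532 + 0.411) = min(1, 0.943) = 0.943
~(v (+) t) = 1 − 0.943 = 0.057
((w (+) v) -> t) -> ~(v (+) t) = min(1, 1 − 0.752 + 0.057) = min(1, 0.305) = 0.305
~u = 1 − 0.666 = 0.334
(((w (+) v) -> t) -> ~(v (+) t)) -> ~u = min(1, 1 − 0.305 + 0.334) = min(1, 1.029) = 1.000

1.000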